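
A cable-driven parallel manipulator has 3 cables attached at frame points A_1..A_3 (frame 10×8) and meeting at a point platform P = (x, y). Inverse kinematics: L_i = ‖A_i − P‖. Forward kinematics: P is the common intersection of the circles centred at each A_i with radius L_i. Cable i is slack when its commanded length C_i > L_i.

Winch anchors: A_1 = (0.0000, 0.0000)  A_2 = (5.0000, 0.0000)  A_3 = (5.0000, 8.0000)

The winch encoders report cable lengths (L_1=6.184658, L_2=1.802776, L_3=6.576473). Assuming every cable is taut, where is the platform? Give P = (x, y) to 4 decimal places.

each cable: (A_i−P)·(A_i−P) = L_i²; let k_i = ‖A_i‖²−L_i²
k_1 = 0.0000+0.0000−38.2500 = -38.2500
row 1: -10.0000x + 0.0000y = -60.0000  (k_2=21.7500)
row 2: -10.0000x − 16.0000y = -84.0000  (k_3=45.7500)
Cramer on rows 1–2 → x = 6.0000, y = 1.5000

(6.0000, 1.5000)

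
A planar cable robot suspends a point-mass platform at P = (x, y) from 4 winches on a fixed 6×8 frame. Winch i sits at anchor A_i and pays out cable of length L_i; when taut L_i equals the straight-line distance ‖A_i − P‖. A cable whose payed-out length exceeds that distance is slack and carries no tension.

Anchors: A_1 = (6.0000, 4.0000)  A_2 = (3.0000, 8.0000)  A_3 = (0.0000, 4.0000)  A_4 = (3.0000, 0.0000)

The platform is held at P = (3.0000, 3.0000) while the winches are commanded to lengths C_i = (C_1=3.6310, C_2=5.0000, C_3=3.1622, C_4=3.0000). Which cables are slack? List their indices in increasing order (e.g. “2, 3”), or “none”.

1

cable 1: √((3.0000)²+(1.0000)²)=3.1623, C_1=3.6310: slack
cable 2: √((0.0000)²+(5.0000)²)=5.0000, C_2=5.0000: taut
cable 3: √((-3.0000)²+(1.0000)²)=3.1623, C_3=3.1622: taut
cable 4: √((0.0000)²+(-3.0000)²)=3.0000, C_4=3.0000: taut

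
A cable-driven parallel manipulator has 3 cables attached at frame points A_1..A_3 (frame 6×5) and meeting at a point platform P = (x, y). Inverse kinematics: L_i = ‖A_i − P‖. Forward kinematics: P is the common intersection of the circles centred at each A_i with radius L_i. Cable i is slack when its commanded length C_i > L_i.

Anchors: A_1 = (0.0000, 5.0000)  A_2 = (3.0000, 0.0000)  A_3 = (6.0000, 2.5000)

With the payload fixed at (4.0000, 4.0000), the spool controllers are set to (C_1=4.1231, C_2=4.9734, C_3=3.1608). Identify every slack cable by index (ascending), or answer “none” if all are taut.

2, 3

cable 1: √((-4.0000)²+(1.0000)²)=4.1231, C_1=4.1231: taut
cable 2: √((-1.0000)²+(-4.0000)²)=4.1231, C_2=4.9734: slack
cable 3: √((2.0000)²+(-1.5000)²)=2.5000, C_3=3.1608: slack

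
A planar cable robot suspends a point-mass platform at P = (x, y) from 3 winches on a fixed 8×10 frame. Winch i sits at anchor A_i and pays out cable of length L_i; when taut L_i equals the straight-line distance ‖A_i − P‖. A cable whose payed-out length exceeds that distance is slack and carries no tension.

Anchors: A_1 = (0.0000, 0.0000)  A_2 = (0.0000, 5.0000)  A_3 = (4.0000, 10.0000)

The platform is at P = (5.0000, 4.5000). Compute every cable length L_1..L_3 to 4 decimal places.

L_1 = √((0.0000−5.0000)² + (0.0000−4.5000)²) = 6.7268
L_2 = √((0.0000−5.0000)² + (5.0000−4.5000)²) = 5.0249
L_3 = √((4.0000−5.0000)² + (10.0000−4.5000)²) = 5.5902

(6.7268, 5.0249, 5.5902)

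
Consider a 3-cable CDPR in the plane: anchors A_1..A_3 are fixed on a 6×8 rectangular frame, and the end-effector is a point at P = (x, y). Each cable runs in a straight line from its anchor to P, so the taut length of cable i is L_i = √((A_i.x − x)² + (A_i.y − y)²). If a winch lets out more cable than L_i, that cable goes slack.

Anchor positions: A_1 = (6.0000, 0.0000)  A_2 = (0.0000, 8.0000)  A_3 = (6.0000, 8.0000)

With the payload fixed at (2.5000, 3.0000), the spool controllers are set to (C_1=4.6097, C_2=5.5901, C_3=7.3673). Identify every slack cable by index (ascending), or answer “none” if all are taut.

i=1: geometric 4.6098 vs commanded 4.6097 ⇒ taut
i=2: geometric 5.5902 vs commanded 5.5901 ⇒ taut
i=3: geometric 6.1033 vs commanded 7.3673 ⇒ slack

3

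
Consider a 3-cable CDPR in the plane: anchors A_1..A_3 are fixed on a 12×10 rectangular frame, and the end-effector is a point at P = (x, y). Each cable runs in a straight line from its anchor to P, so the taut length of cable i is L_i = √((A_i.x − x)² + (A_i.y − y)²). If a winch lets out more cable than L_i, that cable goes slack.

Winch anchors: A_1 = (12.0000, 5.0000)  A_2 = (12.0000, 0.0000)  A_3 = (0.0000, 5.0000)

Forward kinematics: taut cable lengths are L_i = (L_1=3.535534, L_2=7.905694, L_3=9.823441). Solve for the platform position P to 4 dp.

expand ‖A_i−P‖²=L_i² and subtract eq 1 (c_i ≔ ‖A_i‖²−L_i²)
c_1 = 144.0000+25.0000−12.5000 = 156.5000
eq1−eq2 → [0.0000  10.0000]·P = 75.0000
eq1−eq3 → [24.0000  0.0000]·P = 228.0000
2×2 solve → P = (9.5000, 7.5000)

(9.5000, 7.5000)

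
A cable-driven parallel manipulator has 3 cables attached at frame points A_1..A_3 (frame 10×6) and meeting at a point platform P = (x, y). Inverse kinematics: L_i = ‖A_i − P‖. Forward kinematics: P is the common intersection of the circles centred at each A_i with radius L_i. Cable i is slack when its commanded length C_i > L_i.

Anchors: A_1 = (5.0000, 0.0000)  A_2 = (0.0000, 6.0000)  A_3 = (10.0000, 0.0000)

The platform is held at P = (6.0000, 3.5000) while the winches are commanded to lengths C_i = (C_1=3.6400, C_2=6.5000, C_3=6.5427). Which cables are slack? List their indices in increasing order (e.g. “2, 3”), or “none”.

cable 1: L_1 = ‖A_1−P‖ = 3.6401;  C_1 = 3.6400 → taut
cable 2: L_2 = ‖A_2−P‖ = 6.5000;  C_2 = 6.5000 → taut
cable 3: L_3 = ‖A_3−P‖ = 5.3151;  C_3 = 6.5427 → slack

3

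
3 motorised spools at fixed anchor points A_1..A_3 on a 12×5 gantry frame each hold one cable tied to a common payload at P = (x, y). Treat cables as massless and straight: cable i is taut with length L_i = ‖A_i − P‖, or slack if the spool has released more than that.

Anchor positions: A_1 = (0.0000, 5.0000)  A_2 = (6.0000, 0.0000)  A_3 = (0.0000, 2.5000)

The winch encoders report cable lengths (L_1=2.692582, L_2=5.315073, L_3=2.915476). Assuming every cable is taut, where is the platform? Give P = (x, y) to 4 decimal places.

each cable: (A_i−P)·(A_i−P) = L_i²; let c_i = ‖A_i‖²−L_i²
c_1 = 0.0000+25.0000−7.2500 = 17.7500
row 1: -12.0000x + 10.0000y = 10.0000  (c_2=7.7500)
row 2: 0.0000x + 5.0000y = 20.0000  (c_3=-2.2500)
Cramer on rows 1–2 → x = 2.5000, y = 4.0000

(2.5000, 4.0000)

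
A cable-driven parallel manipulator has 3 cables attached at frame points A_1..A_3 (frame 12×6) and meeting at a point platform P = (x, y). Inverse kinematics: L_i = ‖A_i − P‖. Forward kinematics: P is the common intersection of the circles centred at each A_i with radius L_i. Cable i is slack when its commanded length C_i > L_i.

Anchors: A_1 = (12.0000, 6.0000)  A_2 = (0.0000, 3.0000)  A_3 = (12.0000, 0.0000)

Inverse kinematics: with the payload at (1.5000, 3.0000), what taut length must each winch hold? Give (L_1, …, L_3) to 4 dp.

cable 1: Δx=10.5000, Δy=3.0000; L_1 = √(Δx²+Δy²) = 10.9202
cable 2: Δx=-1.5000, Δy=0.0000; L_2 = √(Δx²+Δy²) = 1.5000
cable 3: Δx=10.5000, Δy=-3.0000; L_3 = √(Δx²+Δy²) = 10.9202

(10.9202, 1.5000, 10.9202)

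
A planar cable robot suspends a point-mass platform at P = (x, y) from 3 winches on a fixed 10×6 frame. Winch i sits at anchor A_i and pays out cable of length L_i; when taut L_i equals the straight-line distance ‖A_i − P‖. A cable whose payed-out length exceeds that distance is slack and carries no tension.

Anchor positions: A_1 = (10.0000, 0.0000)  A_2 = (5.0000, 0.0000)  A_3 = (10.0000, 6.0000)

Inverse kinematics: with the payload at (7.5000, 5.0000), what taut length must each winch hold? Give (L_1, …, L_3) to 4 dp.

cable 1: Δx=2.5000, Δy=-5.0000; L_1 = √(Δx²+Δy²) = 5.5902
cable 2: Δx=-2.5000, Δy=-5.0000; L_2 = √(Δx²+Δy²) = 5.5902
cable 3: Δx=2.5000, Δy=1.0000; L_3 = √(Δx²+Δy²) = 2.6926

(5.5902, 5.5902, 2.6926)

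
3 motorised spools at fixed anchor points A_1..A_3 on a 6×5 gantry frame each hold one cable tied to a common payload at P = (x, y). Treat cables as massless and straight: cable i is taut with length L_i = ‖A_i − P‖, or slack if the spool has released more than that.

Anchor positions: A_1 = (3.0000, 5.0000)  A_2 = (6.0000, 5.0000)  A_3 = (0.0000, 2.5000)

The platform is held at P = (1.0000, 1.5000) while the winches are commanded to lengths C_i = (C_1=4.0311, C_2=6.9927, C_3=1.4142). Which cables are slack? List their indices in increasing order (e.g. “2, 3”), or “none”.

2

cable 1: √((2.0000)²+(3.5000)²)=4.0311, C_1=4.0311: taut
cable 2: √((5.0000)²+(3.5000)²)=6.1033, C_2=6.9927: slack
cable 3: √((-1.0000)²+(1.0000)²)=1.4142, C_3=1.4142: taut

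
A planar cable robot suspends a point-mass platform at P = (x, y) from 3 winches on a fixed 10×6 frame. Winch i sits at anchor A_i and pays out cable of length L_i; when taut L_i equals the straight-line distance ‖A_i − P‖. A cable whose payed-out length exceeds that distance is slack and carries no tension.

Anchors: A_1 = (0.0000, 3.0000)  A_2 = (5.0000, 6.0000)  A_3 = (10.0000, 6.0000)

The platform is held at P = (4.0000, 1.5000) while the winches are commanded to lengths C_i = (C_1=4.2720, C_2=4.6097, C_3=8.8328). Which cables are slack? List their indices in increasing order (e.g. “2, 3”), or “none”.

3

cable 1: L_1 = ‖A_1−P‖ = 4.2720;  C_1 = 4.2720 → taut
cable 2: L_2 = ‖A_2−P‖ = 4.6098;  C_2 = 4.6097 → taut
cable 3: L_3 = ‖A_3−P‖ = 7.5000;  C_3 = 8.8328 → slack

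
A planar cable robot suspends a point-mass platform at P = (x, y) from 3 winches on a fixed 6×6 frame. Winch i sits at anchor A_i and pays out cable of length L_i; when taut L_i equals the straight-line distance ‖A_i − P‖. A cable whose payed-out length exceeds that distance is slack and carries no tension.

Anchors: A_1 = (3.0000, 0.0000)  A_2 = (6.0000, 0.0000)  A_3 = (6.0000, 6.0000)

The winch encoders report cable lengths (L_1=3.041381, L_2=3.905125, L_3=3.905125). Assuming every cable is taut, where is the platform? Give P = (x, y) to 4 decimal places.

expand ‖A_i−P‖²=L_i² and subtract eq 1 (c_i ≔ ‖A_i‖²−L_i²)
c_1 = 9.0000+0.0000−9.2500 = -0.2500
eq1−eq2 → [-6.0000  0.0000]·P = -21.0000
eq1−eq3 → [-6.0000  -12.0000]·P = -57.0000
2×2 solve → P = (3.5000, 3.0000)

(3.5000, 3.0000)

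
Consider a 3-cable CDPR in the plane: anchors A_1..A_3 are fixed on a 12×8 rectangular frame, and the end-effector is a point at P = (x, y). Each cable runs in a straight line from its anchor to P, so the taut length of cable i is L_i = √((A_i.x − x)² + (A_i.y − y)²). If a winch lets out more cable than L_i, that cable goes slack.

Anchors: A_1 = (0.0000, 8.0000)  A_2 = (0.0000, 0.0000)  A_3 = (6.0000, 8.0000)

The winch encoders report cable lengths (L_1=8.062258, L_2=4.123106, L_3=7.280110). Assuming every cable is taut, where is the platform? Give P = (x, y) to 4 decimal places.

(4.0000, 1.0000)

expand ‖A_i−P‖²=L_i² and subtract eq 1 (q_i ≔ ‖A_i‖²−L_i²)
q_1 = 0.0000+64.0000−65.0000 = -1.0000
eq1−eq2 → [0.0000  16.0000]·P = 16.0000
eq1−eq3 → [-12.0000  0.0000]·P = -48.0000
2×2 solve → P = (4.0000, 1.0000)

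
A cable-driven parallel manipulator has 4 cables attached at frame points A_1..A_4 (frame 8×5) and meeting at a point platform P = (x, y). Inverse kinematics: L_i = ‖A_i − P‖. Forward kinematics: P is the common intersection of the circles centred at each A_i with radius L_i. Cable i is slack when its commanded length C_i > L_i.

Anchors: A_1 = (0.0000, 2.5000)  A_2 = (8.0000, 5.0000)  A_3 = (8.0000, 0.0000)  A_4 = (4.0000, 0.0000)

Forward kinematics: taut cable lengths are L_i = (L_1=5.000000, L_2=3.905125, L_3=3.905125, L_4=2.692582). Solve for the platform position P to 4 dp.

expand ‖A_i−P‖²=L_i² and subtract eq 1 (k_i ≔ ‖A_i‖²−L_i²)
k_1 = 0.0000+6.2500−25.0000 = -18.7500
eq1−eq2 → [-16.0000  -5.0000]·P = -92.5000
eq1−eq3 → [-16.0000  5.0000]·P = -67.5000
eq1−eq4 → [-8.0000  5.0000]·P = -27.5000
2×2 solve → P = (5.0000, 2.5000)
check cable 4: ‖A_4−P‖² = 7.2500 ≈ L_4² = 7.2500 ✓

(5.0000, 2.5000)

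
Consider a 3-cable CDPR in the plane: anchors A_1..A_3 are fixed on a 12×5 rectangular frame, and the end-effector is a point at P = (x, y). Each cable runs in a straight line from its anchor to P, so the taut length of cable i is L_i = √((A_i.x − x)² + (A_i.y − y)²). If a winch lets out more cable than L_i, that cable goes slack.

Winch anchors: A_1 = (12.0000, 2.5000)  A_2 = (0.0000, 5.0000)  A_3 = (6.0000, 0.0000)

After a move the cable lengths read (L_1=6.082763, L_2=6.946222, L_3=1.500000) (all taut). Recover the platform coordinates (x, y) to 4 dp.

(6.0000, 1.5000)

expand ‖A_i−P‖²=L_i² and subtract eq 1 (c_i ≔ ‖A_i‖²−L_i²)
c_1 = 144.0000+6.2500−37.0000 = 113.2500
eq1−eq2 → [24.0000  -5.0000]·P = 136.5000
eq1−eq3 → [12.0000  5.0000]·P = 79.5000
2×2 solve → P = (6.0000, 1.5000)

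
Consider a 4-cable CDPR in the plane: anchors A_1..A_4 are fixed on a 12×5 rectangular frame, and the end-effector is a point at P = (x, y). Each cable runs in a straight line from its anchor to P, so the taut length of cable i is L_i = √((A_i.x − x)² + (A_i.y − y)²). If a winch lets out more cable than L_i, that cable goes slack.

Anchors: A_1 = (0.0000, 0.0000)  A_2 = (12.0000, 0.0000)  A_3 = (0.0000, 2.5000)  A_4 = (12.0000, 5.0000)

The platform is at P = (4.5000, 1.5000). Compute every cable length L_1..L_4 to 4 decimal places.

(4.7434, 7.6485, 4.6098, 8.2765)

L_1 = √((0.0000−4.5000)² + (0.0000−1.5000)²) = 4.7434
L_2 = √((12.0000−4.5000)² + (0.0000−1.5000)²) = 7.6485
L_3 = √((0.0000−4.5000)² + (2.5000−1.5000)²) = 4.6098
L_4 = √((12.0000−4.5000)² + (5.0000−1.5000)²) = 8.2765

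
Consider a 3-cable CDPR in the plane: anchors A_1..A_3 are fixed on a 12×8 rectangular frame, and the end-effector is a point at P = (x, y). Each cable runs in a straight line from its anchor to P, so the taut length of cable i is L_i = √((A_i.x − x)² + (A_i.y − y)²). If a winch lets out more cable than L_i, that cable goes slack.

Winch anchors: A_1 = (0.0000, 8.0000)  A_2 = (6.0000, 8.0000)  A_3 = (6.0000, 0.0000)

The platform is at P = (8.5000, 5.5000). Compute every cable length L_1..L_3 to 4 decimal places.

(8.8600, 3.5355, 6.0415)

L_1: Δ = A_1−P = (-8.5000, 2.5000) → ‖Δ‖ = √78.5000 = 8.8600
L_2: Δ = A_2−P = (-2.5000, 2.5000) → ‖Δ‖ = √12.5000 = 3.5355
L_3: Δ = A_3−P = (-2.5000, -5.5000) → ‖Δ‖ = √36.5000 = 6.0415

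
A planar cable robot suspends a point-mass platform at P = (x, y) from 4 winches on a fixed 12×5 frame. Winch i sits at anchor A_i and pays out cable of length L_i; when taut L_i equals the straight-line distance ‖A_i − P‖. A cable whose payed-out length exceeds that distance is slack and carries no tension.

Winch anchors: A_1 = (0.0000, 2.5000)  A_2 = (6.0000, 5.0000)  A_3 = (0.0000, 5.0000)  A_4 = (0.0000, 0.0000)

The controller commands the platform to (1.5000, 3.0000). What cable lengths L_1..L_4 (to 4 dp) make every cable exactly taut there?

(1.5811, 4.9244, 2.5000, 3.3541)

cable 1: Δx=-1.5000, Δy=-0.5000; L_1 = √(Δx²+Δy²) = 1.5811
cable 2: Δx=4.5000, Δy=2.0000; L_2 = √(Δx²+Δy²) = 4.9244
cable 3: Δx=-1.5000, Δy=2.0000; L_3 = √(Δx²+Δy²) = 2.5000
cable 4: Δx=-1.5000, Δy=-3.0000; L_4 = √(Δx²+Δy²) = 3.3541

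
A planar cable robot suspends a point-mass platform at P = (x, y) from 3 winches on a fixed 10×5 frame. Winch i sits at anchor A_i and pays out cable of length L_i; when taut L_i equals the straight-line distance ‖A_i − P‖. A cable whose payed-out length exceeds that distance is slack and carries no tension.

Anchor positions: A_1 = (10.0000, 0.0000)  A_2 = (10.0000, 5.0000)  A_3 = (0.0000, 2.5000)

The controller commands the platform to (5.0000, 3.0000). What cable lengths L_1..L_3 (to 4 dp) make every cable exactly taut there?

(5.8310, 5.3852, 5.0249)

cable 1: Δx=5.0000, Δy=-3.0000; L_1 = √(Δx²+Δy²) = 5.8310
cable 2: Δx=5.0000, Δy=2.0000; L_2 = √(Δx²+Δy²) = 5.3852
cable 3: Δx=-5.0000, Δy=-0.5000; L_3 = √(Δx²+Δy²) = 5.0249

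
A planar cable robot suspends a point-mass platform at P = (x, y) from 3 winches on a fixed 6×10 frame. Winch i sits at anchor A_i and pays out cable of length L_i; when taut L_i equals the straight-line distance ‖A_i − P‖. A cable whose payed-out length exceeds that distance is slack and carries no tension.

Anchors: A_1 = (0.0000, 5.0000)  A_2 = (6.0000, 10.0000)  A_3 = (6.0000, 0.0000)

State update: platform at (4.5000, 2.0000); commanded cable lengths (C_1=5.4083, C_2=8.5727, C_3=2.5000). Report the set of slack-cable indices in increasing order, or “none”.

2

cable 1: L_1 = ‖A_1−P‖ = 5.4083;  C_1 = 5.4083 → taut
cable 2: L_2 = ‖A_2−P‖ = 8.1394;  C_2 = 8.5727 → slack
cable 3: L_3 = ‖A_3−P‖ = 2.5000;  C_3 = 2.5000 → taut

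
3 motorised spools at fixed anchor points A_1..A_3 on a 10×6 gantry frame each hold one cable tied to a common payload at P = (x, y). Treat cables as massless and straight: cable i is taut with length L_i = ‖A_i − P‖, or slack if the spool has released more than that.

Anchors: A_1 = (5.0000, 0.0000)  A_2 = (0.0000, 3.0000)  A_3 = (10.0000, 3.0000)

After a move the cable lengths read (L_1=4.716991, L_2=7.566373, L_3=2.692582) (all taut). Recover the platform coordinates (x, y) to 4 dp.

(7.5000, 4.0000)

circle eqns → linear via eq_j − eq_1; set q_j = A_j·A_j − L_j²
q_1 = 25.0000+0.0000−22.2500 = 2.7500
10.0000·x − 6.0000·y = q_1−q_2 = 51.0000
-10.0000·x − 6.0000·y = q_1−q_3 = -99.0000
solve first two rows → x=7.5000, y=4.0000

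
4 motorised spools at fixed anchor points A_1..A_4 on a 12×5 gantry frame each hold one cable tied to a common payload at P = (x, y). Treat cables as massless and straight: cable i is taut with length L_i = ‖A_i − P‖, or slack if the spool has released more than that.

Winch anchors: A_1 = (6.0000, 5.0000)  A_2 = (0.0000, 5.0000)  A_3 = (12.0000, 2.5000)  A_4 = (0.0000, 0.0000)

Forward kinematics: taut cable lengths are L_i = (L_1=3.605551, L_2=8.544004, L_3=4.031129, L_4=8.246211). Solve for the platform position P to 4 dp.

(8.0000, 2.0000)

circle eqns → linear via eq_j − eq_1; set c_j = A_j·A_j − L_j²
c_1 = 36.0000+25.0000−13.0000 = 48.0000
12.0000·x + 0.0000·y = c_1−c_2 = 96.0000
-12.0000·x + 5.0000·y = c_1−c_3 = -86.0000
12.0000·x + 10.0000·y = c_1−c_4 = 116.0000
solve first two rows → x=8.0000, y=2.0000
check cable 4: ‖A_4−P‖² = 68.0000 ≈ L_4² = 68.0000 ✓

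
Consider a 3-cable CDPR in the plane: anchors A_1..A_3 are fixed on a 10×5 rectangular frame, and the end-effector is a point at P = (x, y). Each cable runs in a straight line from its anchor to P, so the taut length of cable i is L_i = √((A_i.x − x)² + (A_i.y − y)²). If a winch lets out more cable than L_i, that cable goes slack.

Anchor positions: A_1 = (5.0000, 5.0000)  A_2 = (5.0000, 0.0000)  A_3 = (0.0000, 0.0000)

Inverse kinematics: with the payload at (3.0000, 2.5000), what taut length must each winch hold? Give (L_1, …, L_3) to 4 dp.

L_1: Δ = A_1−P = (2.0000, 2.5000) → ‖Δ‖ = √10.2500 = 3.2016
L_2: Δ = A_2−P = (2.0000, -2.5000) → ‖Δ‖ = √10.2500 = 3.2016
L_3: Δ = A_3−P = (-3.0000, -2.5000) → ‖Δ‖ = √15.2500 = 3.9051

(3.2016, 3.2016, 3.9051)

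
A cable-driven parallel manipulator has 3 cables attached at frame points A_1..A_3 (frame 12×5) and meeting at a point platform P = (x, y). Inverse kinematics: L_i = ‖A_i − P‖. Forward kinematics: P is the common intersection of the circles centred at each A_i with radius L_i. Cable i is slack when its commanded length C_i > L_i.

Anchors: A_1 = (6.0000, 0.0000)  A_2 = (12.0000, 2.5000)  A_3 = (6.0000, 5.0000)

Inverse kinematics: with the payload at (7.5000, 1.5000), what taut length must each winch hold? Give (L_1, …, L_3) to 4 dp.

L_1: Δ = A_1−P = (-1.5000, -1.5000) → ‖Δ‖ = √4.5000 = 2.1213
L_2: Δ = A_2−P = (4.5000, 1.0000) → ‖Δ‖ = √21.2500 = 4.6098
L_3: Δ = A_3−P = (-1.5000, 3.5000) → ‖Δ‖ = √14.5000 = 3.8079

(2.1213, 4.6098, 3.8079)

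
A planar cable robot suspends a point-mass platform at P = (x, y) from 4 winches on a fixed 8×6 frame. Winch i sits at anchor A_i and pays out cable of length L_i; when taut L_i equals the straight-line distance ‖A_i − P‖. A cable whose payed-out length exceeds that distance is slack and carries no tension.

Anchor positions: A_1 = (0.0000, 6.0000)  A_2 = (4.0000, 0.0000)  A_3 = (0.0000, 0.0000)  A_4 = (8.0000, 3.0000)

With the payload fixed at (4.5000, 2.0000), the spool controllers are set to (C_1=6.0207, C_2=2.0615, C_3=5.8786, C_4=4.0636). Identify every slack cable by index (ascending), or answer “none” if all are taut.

cable 1: √((-4.5000)²+(4.0000)²)=6.0208, C_1=6.0207: taut
cable 2: √((-0.5000)²+(-2.0000)²)=2.0616, C_2=2.0615: taut
cable 3: √((-4.5000)²+(-2.0000)²)=4.9244, C_3=5.8786: slack
cable 4: √((3.5000)²+(1.0000)²)=3.6401, C_4=4.0636: slack

3, 4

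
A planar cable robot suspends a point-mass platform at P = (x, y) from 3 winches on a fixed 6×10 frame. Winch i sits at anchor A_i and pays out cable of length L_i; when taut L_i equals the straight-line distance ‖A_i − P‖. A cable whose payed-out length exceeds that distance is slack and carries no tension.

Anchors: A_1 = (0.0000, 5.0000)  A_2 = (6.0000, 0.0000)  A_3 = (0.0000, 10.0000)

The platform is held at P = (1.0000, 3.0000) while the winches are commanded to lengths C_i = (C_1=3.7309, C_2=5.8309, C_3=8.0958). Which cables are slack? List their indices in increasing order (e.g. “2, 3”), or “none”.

cable 1: L_1 = ‖A_1−P‖ = 2.2361;  C_1 = 3.7309 → slack
cable 2: L_2 = ‖A_2−P‖ = 5.8310;  C_2 = 5.8309 → taut
cable 3: L_3 = ‖A_3−P‖ = 7.0711;  C_3 = 8.0958 → slack

1, 3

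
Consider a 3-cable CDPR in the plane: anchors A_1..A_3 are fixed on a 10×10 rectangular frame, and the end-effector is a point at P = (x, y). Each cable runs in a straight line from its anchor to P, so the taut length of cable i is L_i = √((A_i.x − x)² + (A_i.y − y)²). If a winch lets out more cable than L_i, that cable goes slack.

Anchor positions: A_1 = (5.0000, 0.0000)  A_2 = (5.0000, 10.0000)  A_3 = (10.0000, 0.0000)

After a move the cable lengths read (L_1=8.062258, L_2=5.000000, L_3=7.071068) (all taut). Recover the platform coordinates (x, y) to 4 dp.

(9.0000, 7.0000)

circle eqns → linear via eq_j − eq_1; set k_j = A_j·A_j − L_j²
k_1 = 25.0000+0.0000−65.0000 = -40.0000
0.0000·x − 20.0000·y = k_1−k_2 = -140.0000
-10.0000·x + 0.0000·y = k_1−k_3 = -90.0000
solve first two rows → x=9.0000, y=7.0000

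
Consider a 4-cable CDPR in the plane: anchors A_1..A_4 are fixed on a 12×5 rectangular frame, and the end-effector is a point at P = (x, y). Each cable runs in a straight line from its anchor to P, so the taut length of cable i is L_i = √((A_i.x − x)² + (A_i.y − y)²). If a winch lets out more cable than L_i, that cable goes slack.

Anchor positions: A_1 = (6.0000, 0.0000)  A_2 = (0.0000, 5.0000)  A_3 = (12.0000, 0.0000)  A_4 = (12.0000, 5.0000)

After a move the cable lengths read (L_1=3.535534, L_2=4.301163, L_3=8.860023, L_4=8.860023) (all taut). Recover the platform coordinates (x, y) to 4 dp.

(3.5000, 2.5000)

expand ‖A_i−P‖²=L_i² and subtract eq 1 (q_i ≔ ‖A_i‖²−L_i²)
q_1 = 36.0000+0.0000−12.5000 = 23.5000
eq1−eq2 → [12.0000  -10.0000]·P = 17.0000
eq1−eq3 → [-12.0000  0.0000]·P = -42.0000
eq1−eq4 → [-12.0000  -10.0000]·P = -67.0000
2×2 solve → P = (3.5000, 2.5000)
check cable 4: ‖A_4−P‖² = 78.5000 ≈ L_4² = 78.5000 ✓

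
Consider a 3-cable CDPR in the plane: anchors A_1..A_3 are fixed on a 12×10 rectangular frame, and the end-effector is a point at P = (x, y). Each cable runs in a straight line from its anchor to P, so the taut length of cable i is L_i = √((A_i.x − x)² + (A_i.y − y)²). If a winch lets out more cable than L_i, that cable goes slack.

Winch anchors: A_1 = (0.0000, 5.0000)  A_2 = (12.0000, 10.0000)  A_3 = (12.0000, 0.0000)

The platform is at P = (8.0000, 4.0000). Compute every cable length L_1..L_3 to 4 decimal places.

L_1 = √((0.0000−8.0000)² + (5.0000−4.0000)²) = 8.0623
L_2 = √((12.0000−8.0000)² + (10.0000−4.0000)²) = 7.2111
L_3 = √((12.0000−8.0000)² + (0.0000−4.0000)²) = 5.6569

(8.0623, 7.2111, 5.6569)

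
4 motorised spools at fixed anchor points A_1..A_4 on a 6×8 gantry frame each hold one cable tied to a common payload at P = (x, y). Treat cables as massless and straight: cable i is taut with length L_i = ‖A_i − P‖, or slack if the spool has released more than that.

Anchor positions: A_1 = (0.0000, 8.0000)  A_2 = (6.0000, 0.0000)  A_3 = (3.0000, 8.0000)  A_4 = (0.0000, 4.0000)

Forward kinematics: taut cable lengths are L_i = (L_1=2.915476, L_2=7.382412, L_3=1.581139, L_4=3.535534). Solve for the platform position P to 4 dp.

(2.5000, 6.5000)

expand ‖A_i−P‖²=L_i² and subtract eq 1 (q_i ≔ ‖A_i‖²−L_i²)
q_1 = 0.0000+64.0000−8.5000 = 55.5000
eq1−eq2 → [-12.0000  16.0000]·P = 74.0000
eq1−eq3 → [-6.0000  0.0000]·P = -15.0000
eq1−eq4 → [0.0000  8.0000]·P = 52.0000
2×2 solve → P = (2.5000, 6.5000)
check cable 4: ‖A_4−P‖² = 12.5000 ≈ L_4² = 12.5000 ✓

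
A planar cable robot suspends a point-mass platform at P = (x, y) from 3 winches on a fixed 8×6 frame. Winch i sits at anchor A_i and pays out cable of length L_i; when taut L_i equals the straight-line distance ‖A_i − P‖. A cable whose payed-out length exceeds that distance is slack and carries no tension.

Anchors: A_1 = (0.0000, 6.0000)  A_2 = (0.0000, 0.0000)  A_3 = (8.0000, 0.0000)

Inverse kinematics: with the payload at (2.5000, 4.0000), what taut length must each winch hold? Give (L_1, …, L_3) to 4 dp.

(3.2016, 4.7170, 6.8007)

L_1: Δ = A_1−P = (-2.5000, 2.0000) → ‖Δ‖ = √10.2500 = 3.2016
L_2: Δ = A_2−P = (-2.5000, -4.0000) → ‖Δ‖ = √22.2500 = 4.7170
L_3: Δ = A_3−P = (5.5000, -4.0000) → ‖Δ‖ = √46.2500 = 6.8007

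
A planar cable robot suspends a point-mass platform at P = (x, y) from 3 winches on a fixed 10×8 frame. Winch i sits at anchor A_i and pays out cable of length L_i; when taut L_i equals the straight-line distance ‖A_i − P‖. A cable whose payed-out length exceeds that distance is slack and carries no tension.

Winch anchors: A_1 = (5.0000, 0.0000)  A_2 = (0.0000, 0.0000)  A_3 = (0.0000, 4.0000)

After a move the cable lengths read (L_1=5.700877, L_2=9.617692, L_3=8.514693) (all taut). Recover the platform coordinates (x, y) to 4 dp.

circle eqns → linear via eq_j − eq_1; set q_j = A_j·A_j − L_j²
q_1 = 25.0000+0.0000−32.5000 = -7.5000
10.0000·x + 0.0000·y = q_1−q_2 = 85.0000
10.0000·x − 8.0000·y = q_1−q_3 = 49.0000
solve first two rows → x=8.5000, y=4.5000

(8.5000, 4.5000)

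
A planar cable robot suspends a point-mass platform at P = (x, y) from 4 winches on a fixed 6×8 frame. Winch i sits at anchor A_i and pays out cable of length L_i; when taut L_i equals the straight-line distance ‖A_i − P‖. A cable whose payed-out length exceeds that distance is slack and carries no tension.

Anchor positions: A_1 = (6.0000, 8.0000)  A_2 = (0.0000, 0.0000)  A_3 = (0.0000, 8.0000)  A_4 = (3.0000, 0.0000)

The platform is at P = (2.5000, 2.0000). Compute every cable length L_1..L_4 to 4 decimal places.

(6.9462, 3.2016, 6.5000, 2.0616)

L_1 = √((6.0000−2.5000)² + (8.0000−2.0000)²) = 6.9462
L_2 = √((0.0000−2.5000)² + (0.0000−2.0000)²) = 3.2016
L_3 = √((0.0000−2.5000)² + (8.0000−2.0000)²) = 6.5000
L_4 = √((3.0000−2.5000)² + (0.0000−2.0000)²) = 2.0616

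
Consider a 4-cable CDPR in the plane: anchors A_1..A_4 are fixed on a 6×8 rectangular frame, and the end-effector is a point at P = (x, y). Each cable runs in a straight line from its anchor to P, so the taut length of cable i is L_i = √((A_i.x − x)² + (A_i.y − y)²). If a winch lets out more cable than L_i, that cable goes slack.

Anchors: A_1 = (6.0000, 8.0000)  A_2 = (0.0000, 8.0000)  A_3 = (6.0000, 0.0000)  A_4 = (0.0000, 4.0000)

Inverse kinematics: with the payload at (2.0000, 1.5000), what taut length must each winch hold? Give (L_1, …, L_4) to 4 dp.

(7.6322, 6.8007, 4.2720, 3.2016)

cable 1: Δx=4.0000, Δy=6.5000; L_1 = √(Δx²+Δy²) = 7.6322
cable 2: Δx=-2.0000, Δy=6.5000; L_2 = √(Δx²+Δy²) = 6.8007
cable 3: Δx=4.0000, Δy=-1.5000; L_3 = √(Δx²+Δy²) = 4.2720
cable 4: Δx=-2.0000, Δy=2.5000; L_4 = √(Δx²+Δy²) = 3.2016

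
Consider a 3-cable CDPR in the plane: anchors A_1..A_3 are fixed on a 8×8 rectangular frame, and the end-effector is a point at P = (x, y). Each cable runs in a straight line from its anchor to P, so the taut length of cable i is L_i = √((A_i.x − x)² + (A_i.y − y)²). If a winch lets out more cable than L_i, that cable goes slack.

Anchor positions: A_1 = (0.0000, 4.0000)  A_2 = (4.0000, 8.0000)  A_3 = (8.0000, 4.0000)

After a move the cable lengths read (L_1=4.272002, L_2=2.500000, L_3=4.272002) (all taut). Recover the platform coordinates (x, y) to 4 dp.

(4.0000, 5.5000)

circle eqns → linear via eq_j − eq_1; set q_j = A_j·A_j − L_j²
q_1 = 0.0000+16.0000−18.2500 = -2.2500
-8.0000·x − 8.0000·y = q_1−q_2 = -76.0000
-16.0000·x + 0.0000·y = q_1−q_3 = -64.0000
solve first two rows → x=4.0000, y=5.5000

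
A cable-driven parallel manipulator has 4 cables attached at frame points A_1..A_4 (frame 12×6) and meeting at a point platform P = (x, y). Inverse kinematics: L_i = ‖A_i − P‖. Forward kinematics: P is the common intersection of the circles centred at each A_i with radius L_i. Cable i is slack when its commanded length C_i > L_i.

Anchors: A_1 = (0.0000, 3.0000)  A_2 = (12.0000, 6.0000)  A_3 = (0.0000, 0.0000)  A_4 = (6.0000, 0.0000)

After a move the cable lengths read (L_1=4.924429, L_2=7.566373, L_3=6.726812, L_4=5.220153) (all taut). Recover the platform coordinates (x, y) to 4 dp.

each cable: (A_i−P)·(A_i−P) = L_i²; let c_i = ‖A_i‖²−L_i²
c_1 = 0.0000+9.0000−24.2500 = -15.2500
row 1: -24.0000x − 6.0000y = -138.0000  (c_2=122.7500)
row 2: 0.0000x + 6.0000y = 30.0000  (c_3=-45.2500)
row 3: -12.0000x + 6.0000y = -24.0000  (c_4=8.7500)
Cramer on rows 1–2 → x = 4.5000, y = 5.0000
check cable 4: ‖A_4−P‖² = 27.2500 ≈ L_4² = 27.2500 ✓

(4.5000, 5.0000)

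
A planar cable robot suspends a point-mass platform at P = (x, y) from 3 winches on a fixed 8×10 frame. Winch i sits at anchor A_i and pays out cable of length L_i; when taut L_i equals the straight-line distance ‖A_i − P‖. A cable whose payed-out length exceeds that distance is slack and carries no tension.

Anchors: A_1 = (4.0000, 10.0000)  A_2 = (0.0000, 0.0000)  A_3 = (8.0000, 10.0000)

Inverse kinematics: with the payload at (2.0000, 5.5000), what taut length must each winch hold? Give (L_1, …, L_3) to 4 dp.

(4.9244, 5.8523, 7.5000)

L_1: Δ = A_1−P = (2.0000, 4.5000) → ‖Δ‖ = √24.2500 = 4.9244
L_2: Δ = A_2−P = (-2.0000, -5.5000) → ‖Δ‖ = √34.2500 = 5.8523
L_3: Δ = A_3−P = (6.0000, 4.5000) → ‖Δ‖ = √56.2500 = 7.5000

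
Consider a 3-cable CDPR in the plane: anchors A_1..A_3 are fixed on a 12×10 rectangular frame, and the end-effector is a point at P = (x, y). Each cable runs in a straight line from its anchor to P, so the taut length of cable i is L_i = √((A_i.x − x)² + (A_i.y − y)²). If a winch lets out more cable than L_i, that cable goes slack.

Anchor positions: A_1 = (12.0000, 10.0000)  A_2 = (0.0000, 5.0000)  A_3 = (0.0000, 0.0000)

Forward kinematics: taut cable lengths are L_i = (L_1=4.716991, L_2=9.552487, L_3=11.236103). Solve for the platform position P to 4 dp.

circle eqns → linear via eq_j − eq_1; set c_j = A_j·A_j − L_j²
c_1 = 144.0000+100.0000−22.2500 = 221.7500
24.0000·x + 10.0000·y = c_1−c_2 = 288.0000
24.0000·x + 20.0000·y = c_1−c_3 = 348.0000
solve first two rows → x=9.5000, y=6.0000

(9.5000, 6.0000)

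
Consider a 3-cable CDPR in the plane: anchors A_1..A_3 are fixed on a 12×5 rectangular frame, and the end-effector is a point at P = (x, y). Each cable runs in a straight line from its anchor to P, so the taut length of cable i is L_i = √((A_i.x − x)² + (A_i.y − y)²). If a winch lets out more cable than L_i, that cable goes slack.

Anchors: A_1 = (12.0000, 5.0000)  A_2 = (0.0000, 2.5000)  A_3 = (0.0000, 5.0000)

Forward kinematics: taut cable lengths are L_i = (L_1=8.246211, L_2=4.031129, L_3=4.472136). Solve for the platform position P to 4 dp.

(4.0000, 3.0000)

circle eqns → linear via eq_j − eq_1; set k_j = A_j·A_j − L_j²
k_1 = 144.0000+25.0000−68.0000 = 101.0000
24.0000·x + 5.0000·y = k_1−k_2 = 111.0000
24.0000·x + 0.0000·y = k_1−k_3 = 96.0000
solve first two rows → x=4.0000, y=3.0000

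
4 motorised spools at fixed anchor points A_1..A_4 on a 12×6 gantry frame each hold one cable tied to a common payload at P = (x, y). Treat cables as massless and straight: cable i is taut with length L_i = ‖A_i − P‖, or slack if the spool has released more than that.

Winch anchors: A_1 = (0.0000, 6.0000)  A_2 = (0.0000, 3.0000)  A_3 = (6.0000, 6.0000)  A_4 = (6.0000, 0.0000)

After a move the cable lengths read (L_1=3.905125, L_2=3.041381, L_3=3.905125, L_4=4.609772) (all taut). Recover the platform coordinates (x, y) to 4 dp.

each cable: (A_i−P)·(A_i−P) = L_i²; let c_i = ‖A_i‖²−L_i²
c_1 = 0.0000+36.0000−15.2500 = 20.7500
row 1: 0.0000x + 6.0000y = 21.0000  (c_2=-0.2500)
row 2: -12.0000x + 0.0000y = -36.0000  (c_3=56.7500)
row 3: -12.0000x + 12.0000y = 6.0000  (c_4=14.7500)
Cramer on rows 1–2 → x = 3.0000, y = 3.5000
check cable 4: ‖A_4−P‖² = 21.2500 ≈ L_4² = 21.2500 ✓

(3.0000, 3.5000)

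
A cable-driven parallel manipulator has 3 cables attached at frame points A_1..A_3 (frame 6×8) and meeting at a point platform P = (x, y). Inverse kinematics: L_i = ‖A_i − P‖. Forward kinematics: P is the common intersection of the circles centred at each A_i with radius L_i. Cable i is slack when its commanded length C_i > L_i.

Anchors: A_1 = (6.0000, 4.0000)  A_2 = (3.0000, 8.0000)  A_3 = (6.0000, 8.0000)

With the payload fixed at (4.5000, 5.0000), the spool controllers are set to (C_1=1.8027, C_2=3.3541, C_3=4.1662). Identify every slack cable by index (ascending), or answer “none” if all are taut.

i=1: geometric 1.8028 vs commanded 1.8027 ⇒ taut
i=2: geometric 3.3541 vs commanded 3.3541 ⇒ taut
i=3: geometric 3.3541 vs commanded 4.1662 ⇒ slack

3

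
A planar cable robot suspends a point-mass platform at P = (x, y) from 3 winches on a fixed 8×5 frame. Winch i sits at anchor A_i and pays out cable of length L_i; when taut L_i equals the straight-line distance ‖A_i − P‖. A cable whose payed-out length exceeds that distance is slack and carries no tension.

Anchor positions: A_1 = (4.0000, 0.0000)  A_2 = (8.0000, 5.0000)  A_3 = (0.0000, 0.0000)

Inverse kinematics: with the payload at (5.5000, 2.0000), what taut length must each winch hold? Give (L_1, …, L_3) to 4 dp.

cable 1: Δx=-1.5000, Δy=-2.0000; L_1 = √(Δx²+Δy²) = 2.5000
cable 2: Δx=2.5000, Δy=3.0000; L_2 = √(Δx²+Δy²) = 3.9051
cable 3: Δx=-5.5000, Δy=-2.0000; L_3 = √(Δx²+Δy²) = 5.8523

(2.5000, 3.9051, 5.8523)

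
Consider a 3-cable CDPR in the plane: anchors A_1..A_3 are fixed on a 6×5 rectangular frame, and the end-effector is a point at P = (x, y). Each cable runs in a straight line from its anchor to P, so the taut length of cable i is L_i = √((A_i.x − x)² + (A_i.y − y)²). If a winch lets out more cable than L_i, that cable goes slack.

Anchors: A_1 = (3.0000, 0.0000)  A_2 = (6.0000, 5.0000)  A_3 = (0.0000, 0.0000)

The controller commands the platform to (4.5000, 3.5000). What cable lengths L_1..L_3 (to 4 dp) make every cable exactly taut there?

cable 1: Δx=-1.5000, Δy=-3.5000; L_1 = √(Δx²+Δy²) = 3.8079
cable 2: Δx=1.5000, Δy=1.5000; L_2 = √(Δx²+Δy²) = 2.1213
cable 3: Δx=-4.5000, Δy=-3.5000; L_3 = √(Δx²+Δy²) = 5.7009

(3.8079, 2.1213, 5.7009)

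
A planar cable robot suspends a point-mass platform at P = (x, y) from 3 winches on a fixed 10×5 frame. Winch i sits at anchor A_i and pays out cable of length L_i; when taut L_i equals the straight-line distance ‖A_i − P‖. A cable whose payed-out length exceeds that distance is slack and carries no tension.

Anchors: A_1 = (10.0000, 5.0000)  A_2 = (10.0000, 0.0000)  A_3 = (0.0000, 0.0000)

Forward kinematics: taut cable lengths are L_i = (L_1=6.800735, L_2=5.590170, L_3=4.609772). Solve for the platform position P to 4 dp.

each cable: (A_i−P)·(A_i−P) = L_i²; let k_i = ‖A_i‖²−L_i²
k_1 = 100.0000+25.0000−46.2500 = 78.7500
row 1: 0.0000x + 10.0000y = 10.0000  (k_2=68.7500)
row 2: 20.0000x + 10.0000y = 100.0000  (k_3=-21.2500)
Cramer on rows 1–2 → x = 4.5000, y = 1.0000

(4.5000, 1.0000)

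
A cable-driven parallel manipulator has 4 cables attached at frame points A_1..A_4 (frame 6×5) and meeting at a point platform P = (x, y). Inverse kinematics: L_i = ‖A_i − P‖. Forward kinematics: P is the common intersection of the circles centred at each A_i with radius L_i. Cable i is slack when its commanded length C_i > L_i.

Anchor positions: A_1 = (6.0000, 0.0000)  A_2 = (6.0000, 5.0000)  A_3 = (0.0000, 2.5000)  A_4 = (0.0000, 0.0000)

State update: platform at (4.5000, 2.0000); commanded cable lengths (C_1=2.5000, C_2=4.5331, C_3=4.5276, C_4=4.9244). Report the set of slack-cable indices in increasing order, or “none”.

2

cable 1: L_1 = ‖A_1−P‖ = 2.5000;  C_1 = 2.5000 → taut
cable 2: L_2 = ‖A_2−P‖ = 3.3541;  C_2 = 4.5331 → slack
cable 3: L_3 = ‖A_3−P‖ = 4.5277;  C_3 = 4.5276 → taut
cable 4: L_4 = ‖A_4−P‖ = 4.9244;  C_4 = 4.9244 → taut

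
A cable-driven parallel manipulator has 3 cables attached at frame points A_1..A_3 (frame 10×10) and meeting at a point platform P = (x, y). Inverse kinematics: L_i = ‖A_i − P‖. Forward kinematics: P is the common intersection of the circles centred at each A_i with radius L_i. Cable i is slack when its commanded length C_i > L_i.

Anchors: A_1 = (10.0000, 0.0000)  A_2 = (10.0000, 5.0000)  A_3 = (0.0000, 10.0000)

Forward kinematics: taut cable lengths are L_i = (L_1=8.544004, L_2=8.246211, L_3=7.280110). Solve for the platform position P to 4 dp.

(2.0000, 3.0000)

expand ‖A_i−P‖²=L_i² and subtract eq 1 (c_i ≔ ‖A_i‖²−L_i²)
c_1 = 100.0000+0.0000−73.0000 = 27.0000
eq1−eq2 → [0.0000  -10.0000]·P = -30.0000
eq1−eq3 → [20.0000  -20.0000]·P = -20.0000
2×2 solve → P = (2.0000, 3.0000)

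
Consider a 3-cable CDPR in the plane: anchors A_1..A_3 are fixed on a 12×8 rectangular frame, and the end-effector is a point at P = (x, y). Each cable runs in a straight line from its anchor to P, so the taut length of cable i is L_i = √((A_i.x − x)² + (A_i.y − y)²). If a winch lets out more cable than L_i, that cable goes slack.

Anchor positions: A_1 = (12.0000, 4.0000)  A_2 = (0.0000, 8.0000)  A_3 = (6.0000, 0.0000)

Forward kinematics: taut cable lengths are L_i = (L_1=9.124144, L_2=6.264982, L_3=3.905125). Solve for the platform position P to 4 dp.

circle eqns → linear via eq_j − eq_1; set q_j = A_j·A_j − L_j²
q_1 = 144.0000+16.0000−83.2500 = 76.7500
24.0000·x − 8.0000·y = q_1−q_2 = 52.0000
12.0000·x + 8.0000·y = q_1−q_3 = 56.0000
solve first two rows → x=3.0000, y=2.5000

(3.0000, 2.5000)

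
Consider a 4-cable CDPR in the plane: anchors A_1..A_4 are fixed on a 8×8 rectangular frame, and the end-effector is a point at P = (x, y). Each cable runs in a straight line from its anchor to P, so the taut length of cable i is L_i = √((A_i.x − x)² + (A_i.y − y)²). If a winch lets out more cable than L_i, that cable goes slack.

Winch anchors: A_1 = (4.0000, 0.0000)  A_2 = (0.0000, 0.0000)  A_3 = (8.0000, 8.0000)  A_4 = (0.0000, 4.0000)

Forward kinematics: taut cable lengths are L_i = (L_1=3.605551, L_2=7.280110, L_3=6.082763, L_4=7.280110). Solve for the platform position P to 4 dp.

each cable: (A_i−P)·(A_i−P) = L_i²; let k_i = ‖A_i‖²−L_i²
k_1 = 16.0000+0.0000−13.0000 = 3.0000
row 1: 8.0000x + 0.0000y = 56.0000  (k_2=-53.0000)
row 2: -8.0000x − 16.0000y = -88.0000  (k_3=91.0000)
row 3: 8.0000x − 8.0000y = 40.0000  (k_4=-37.0000)
Cramer on rows 1–2 → x = 7.0000, y = 2.0000
check cable 4: ‖A_4−P‖² = 53.0000 ≈ L_4² = 53.0000 ✓

(7.0000, 2.0000)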